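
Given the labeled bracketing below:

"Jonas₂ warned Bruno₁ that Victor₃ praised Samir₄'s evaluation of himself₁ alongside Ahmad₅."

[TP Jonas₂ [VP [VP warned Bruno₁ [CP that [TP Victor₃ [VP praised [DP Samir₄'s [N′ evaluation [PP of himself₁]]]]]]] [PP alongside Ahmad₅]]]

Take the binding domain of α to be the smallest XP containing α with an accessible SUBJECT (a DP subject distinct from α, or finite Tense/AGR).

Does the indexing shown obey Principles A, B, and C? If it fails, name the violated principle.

Principle A

The two coindexed NPs are *Bruno₁* and *himself₁*.
*himself₁* is an anaphor. Principle A requires it to be bound within its binding domain — the possessed DP, whose subject is Samir₄.
Within that domain it is c-commanded by *Samir₄*, which does not share its index.
*Bruno₁* does c-command the anaphor, but from outside its binding domain.
The anaphor is unbound in its domain → Principle A violation.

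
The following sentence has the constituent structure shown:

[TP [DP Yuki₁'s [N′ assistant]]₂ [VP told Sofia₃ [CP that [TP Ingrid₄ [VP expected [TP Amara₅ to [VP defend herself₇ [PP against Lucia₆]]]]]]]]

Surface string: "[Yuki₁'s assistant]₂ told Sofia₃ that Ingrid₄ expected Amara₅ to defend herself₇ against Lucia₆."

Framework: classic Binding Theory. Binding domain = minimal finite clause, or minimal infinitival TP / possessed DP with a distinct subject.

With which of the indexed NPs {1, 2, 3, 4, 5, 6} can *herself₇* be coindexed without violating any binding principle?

{5}

*herself* is an anaphor, so Principle A applies: it must be bound in its binding domain.
Binding domain of *herself₇*: the embedded TP, whose subject is Amara₅.
*Yuki₁* does not c-command the anaphor → cannot bind it.
*[Yuki₁'s assistant]₂* c-commands the anaphor but is outside its binding domain → cannot satisfy Principle A.
*Sofia₃* c-commands the anaphor but is outside its binding domain → cannot satisfy Principle A.
*Ingrid₄* c-commands the anaphor but is outside its binding domain → cannot satisfy Principle A.
*Amara₅* c-commands the anaphor within its binding domain → licit binder.
*Lucia₆* does not c-command the anaphor → cannot bind it.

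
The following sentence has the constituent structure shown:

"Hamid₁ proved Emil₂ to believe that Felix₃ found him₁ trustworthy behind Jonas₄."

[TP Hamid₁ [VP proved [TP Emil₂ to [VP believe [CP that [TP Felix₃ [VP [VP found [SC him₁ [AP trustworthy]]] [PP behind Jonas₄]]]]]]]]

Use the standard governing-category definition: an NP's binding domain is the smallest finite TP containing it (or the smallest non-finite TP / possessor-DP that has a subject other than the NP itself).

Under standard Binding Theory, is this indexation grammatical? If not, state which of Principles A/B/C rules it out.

grammatical

The two coindexed NPs are *Hamid₁* and *him₁*.
*him₁* is a pronoun; its binding domain is the embedded TP, whose subject is Felix₃. Within that domain it is c-commanded only by *Felix₃*, which carries a different index — the pronoun is free locally, so Principle B holds.
*Hamid₁* is an R-expression; *him₁* does not c-command it, and no other NP shares its index, so Principle C is satisfied.
All principles are respected.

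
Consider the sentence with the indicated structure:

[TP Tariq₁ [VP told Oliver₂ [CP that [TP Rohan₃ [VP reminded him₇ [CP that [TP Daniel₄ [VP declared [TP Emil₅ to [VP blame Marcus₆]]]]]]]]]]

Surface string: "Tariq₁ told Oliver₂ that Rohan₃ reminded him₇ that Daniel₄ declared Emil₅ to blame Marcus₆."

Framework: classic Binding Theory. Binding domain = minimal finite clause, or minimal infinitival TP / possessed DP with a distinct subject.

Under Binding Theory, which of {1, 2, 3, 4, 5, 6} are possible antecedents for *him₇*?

*him* is a pronoun, so Principle B applies: it must be free in its binding domain.
Binding domain of *him₇*: the embedded TP, whose subject is Rohan₃.
*Tariq₁* c-commands the pronoun but from outside its binding domain, and is not c-commanded by it → coindexation permitted.
*Oliver₂* c-commands the pronoun but from outside its binding domain, and is not c-commanded by it → coindexation permitted.
*Rohan₃* c-commands the pronoun within its binding domain → coindexation would violate Principle B.
*Daniel₄*: the pronoun c-commands this R-expression → coindexation would violate Principle C on *Daniel₄*.
*Emil₅*: the pronoun c-commands this R-expression → coindexation would violate Principle C on *Emil₅*.
*Marcus₆*: the pronoun c-commands this R-expression → coindexation would violate Principle C on *Marcus₆*.

{1, 2}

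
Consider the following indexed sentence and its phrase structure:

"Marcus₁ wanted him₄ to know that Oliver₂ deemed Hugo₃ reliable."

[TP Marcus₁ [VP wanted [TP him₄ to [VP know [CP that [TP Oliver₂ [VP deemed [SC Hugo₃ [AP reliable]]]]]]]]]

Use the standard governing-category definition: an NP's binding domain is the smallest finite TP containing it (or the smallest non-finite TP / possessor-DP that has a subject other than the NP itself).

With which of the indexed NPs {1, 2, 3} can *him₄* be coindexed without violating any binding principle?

*him* is a pronoun, so Principle B applies: it must be free in its binding domain.
Binding domain of *him₄*: the matrix TP, whose subject is Marcus₁.
*Marcus₁* c-commands the pronoun within its binding domain → coindexation would violate Principle B.
*Oliver₂*: the pronoun c-commands this R-expression → coindexation would violate Principle C on *Oliver₂*.
*Hugo₃*: the pronoun c-commands this R-expression → coindexation would violate Principle C on *Hugo₃*.

none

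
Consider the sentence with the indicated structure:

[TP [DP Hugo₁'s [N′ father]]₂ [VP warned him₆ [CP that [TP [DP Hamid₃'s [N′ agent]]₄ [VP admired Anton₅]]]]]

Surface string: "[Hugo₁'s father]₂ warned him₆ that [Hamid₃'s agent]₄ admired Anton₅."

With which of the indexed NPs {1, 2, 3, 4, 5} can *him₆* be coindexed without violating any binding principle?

*him* is a pronoun, so Principle B applies: it must be free in its binding domain.
Binding domain of *him₆*: the matrix TP, whose subject is [Hugo₁'s father]₂.
*Hugo₁* and the pronoun do not c-command one another → neither Principle B nor Principle C is at stake; coindexation permitted.
*[Hugo₁'s father]₂* c-commands the pronoun within its binding domain → coindexation would violate Principle B.
*Hamid₃*: the pronoun c-commands this R-expression → coindexation would violate Principle C on *Hamid₃*.
*[Hamid₃'s agent]₄*: the pronoun c-commands this R-expression → coindexation would violate Principle C on *[Hamid₃'s agent]₄*.
*Anton₅*: the pronoun c-commands this R-expression → coindexation would violate Principle C on *Anton₅*.

{1}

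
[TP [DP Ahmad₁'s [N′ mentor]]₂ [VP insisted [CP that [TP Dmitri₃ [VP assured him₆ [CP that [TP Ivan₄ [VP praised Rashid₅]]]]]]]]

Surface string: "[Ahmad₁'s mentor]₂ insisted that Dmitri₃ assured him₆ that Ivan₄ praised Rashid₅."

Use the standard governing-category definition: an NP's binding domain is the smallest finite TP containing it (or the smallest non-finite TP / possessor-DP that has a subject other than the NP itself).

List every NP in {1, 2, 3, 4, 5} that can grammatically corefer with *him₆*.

{1, 2}

*him* is a pronoun, so Principle B applies: it must be free in its binding domain.
Binding domain of *him₆*: the embedded TP, whose subject is Dmitri₃.
*Ahmad₁* and the pronoun do not c-command one another → neither Principle B nor Principle C is at stake; coindexation permitted.
*[Ahmad₁'s mentor]₂* c-commands the pronoun but from outside its binding domain, and is not c-commanded by it → coindexation permitted.
*Dmitri₃* c-commands the pronoun within its binding domain → coindexation would violate Principle B.
*Ivan₄*: the pronoun c-commands this R-expression → coindexation would violate Principle C on *Ivan₄*.
*Rashid₅*: the pronoun c-commands this R-expression → coindexation would violate Principle C on *Rashid₅*.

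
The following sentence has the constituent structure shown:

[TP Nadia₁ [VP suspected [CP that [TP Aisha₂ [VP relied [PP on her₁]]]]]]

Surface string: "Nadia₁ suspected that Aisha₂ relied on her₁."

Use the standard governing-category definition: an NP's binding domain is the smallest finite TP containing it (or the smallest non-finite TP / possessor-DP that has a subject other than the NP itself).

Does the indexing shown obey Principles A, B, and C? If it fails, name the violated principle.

grammatical

The two coindexed NPs are *Nadia₁* and *her₁*.
*her₁* is a pronoun; its binding domain is the embedded TP, whose subject is Aisha₂. Within that domain it is c-commanded only by *Aisha₂*, which carries a different index — the pronoun is free locally, so Principle B holds.
*Nadia₁* is an R-expression; *her₁* does not c-command it, and no other NP shares its index, so Principle C is satisfied.
All principles are respected.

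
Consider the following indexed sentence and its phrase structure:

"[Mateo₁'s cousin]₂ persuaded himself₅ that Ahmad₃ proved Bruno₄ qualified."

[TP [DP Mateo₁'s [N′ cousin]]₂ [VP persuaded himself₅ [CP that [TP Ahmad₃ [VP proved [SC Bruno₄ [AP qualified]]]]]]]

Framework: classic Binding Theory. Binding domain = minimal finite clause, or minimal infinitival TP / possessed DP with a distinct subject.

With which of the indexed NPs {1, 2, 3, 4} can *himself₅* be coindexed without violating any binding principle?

{2}

*himself* is an anaphor, so Principle A applies: it must be bound in its binding domain.
Binding domain of *himself₅*: the matrix TP, whose subject is [Mateo₁'s cousin]₂.
*Mateo₁* does not c-command the anaphor → cannot bind it.
*[Mateo₁'s cousin]₂* c-commands the anaphor within its binding domain → licit binder.
*Ahmad₃* does not c-command the anaphor → cannot bind it.
*Bruno₄* does not c-command the anaphor → cannot bind it.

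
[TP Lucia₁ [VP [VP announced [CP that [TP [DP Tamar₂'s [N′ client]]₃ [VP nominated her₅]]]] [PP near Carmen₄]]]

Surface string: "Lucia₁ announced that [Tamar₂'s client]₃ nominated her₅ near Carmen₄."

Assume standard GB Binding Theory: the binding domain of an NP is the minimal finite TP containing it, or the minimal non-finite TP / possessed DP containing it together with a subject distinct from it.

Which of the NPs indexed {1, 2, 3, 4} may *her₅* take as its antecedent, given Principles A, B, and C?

*her* is a pronoun, so Principle B applies: it must be free in its binding domain.
Binding domain of *her₅*: the embedded TP, whose subject is [Tamar₂'s client]₃.
*Lucia₁* c-commands the pronoun but from outside its binding domain, and is not c-commanded by it → coindexation permitted.
*Tamar₂* and the pronoun do not c-command one another → neither Principle B nor Principle C is at stake; coindexation permitted.
*[Tamar₂'s client]₃* c-commands the pronoun within its binding domain → coindexation would violate Principle B.
*Carmen₄* and the pronoun do not c-command one another → neither Principle B nor Principle C is at stake; coindexation permitted.

{1, 2, 4}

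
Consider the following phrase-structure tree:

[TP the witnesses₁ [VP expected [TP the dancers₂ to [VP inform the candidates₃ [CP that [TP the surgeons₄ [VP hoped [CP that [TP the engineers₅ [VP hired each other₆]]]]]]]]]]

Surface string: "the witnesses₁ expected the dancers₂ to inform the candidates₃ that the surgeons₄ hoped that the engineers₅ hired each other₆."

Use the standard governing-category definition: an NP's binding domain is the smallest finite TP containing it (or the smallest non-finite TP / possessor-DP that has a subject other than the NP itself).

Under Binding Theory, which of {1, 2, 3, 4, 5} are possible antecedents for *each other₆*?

{5}

*each other* is an anaphor, so Principle A applies: it must be bound in its binding domain.
Binding domain of *each other₆*: the embedded TP, whose subject is the engineers₅.
*the witnesses₁* c-commands the anaphor but is outside its binding domain → cannot satisfy Principle A.
*the dancers₂* c-commands the anaphor but is outside its binding domain → cannot satisfy Principle A.
*the candidates₃* c-commands the anaphor but is outside its binding domain → cannot satisfy Principle A.
*the surgeons₄* c-commands the anaphor but is outside its binding domain → cannot satisfy Principle A.
*the engineers₅* c-commands the anaphor within its binding domain → licit binder.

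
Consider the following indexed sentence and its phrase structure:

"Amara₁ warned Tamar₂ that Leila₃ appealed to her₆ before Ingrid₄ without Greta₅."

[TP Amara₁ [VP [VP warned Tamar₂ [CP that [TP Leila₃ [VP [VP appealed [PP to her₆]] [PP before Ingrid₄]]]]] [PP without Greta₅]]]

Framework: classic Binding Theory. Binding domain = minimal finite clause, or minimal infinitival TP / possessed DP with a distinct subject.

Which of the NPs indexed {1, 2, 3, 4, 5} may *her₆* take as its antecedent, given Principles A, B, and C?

*her* is a pronoun, so Principle B applies: it must be free in its binding domain.
Binding domain of *her₆*: the embedded TP, whose subject is Leila₃.
*Amara₁* c-commands the pronoun but from outside its binding domain, and is not c-commanded by it → coindexation permitted.
*Tamar₂* c-commands the pronoun but from outside its binding domain, and is not c-commanded by it → coindexation permitted.
*Leila₃* c-commands the pronoun within its binding domain → coindexation would violate Principle B.
*Ingrid₄* and the pronoun do not c-command one another → neither Principle B nor Principle C is at stake; coindexation permitted.
*Greta₅* and the pronoun do not c-command one another → neither Principle B nor Principle C is at stake; coindexation permitted.

{1, 2, 4, 5}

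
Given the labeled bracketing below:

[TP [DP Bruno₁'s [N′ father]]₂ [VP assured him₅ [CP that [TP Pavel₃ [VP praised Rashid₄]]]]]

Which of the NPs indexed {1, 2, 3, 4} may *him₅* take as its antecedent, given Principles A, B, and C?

{1}

*him* is a pronoun, so Principle B applies: it must be free in its binding domain.
Binding domain of *him₅*: the matrix TP, whose subject is [Bruno₁'s father]₂.
*Bruno₁* and the pronoun do not c-command one another → neither Principle B nor Principle C is at stake; coindexation permitted.
*[Bruno₁'s father]₂* c-commands the pronoun within its binding domain → coindexation would violate Principle B.
*Pavel₃*: the pronoun c-commands this R-expression → coindexation would violate Principle C on *Pavel₃*.
*Rashid₄*: the pronoun c-commands this R-expression → coindexation would violate Principle C on *Rashid₄*.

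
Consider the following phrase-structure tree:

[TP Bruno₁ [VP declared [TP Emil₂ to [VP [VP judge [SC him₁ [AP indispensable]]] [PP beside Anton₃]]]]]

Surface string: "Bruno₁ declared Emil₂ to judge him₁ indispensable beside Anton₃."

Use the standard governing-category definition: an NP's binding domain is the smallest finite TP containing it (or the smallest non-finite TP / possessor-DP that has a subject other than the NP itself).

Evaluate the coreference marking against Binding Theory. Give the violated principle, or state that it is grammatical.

The two coindexed NPs are *Bruno₁* and *him₁*.
*him₁* is a pronoun; its binding domain is the embedded TP, whose subject is Emil₂. Within that domain it is c-commanded only by *Emil₂*, which carries a different index — the pronoun is free locally, so Principle B holds.
*Bruno₁* is an R-expression; *him₁* does not c-command it, and no other NP shares its index, so Principle C is satisfied.
All principles are respected.

grammatical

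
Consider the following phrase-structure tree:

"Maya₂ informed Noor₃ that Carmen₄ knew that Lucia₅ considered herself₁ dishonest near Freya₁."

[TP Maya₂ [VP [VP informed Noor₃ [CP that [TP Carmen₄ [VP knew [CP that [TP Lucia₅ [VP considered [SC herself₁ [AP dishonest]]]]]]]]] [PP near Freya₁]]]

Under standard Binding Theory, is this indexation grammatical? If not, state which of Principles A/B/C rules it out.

Principle A

The two coindexed NPs are *Freya₁* and *herself₁*.
*herself₁* is an anaphor. Principle A requires it to be bound within its binding domain — the embedded TP, whose subject is Lucia₅.
Within that domain it is c-commanded by *Lucia₅*, which does not share its index.
*Freya₁* does not c-command the anaphor at all.
The anaphor is unbound in its domain → Principle A violation.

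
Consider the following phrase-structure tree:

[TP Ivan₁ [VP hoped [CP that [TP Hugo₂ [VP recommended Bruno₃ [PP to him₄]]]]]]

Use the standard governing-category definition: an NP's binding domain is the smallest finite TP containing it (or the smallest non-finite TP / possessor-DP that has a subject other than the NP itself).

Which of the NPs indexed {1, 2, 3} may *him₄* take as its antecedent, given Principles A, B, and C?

*him* is a pronoun, so Principle B applies: it must be free in its binding domain.
Binding domain of *him₄*: the embedded TP, whose subject is Hugo₂.
*Ivan₁* c-commands the pronoun but from outside its binding domain, and is not c-commanded by it → coindexation permitted.
*Hugo₂* c-commands the pronoun within its binding domain → coindexation would violate Principle B.
*Bruno₃* c-commands the pronoun within its binding domain → coindexation would violate Principle B.

{1}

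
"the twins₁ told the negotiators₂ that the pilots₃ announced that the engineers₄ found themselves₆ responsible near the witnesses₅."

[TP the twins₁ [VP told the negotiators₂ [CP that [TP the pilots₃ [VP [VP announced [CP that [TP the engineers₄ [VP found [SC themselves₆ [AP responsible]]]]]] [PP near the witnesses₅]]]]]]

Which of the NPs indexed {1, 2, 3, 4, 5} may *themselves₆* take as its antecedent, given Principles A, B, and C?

{4}

*themselves* is an anaphor, so Principle A applies: it must be bound in its binding domain.
Binding domain of *themselves₆*: the embedded TP, whose subject is the engineers₄.
*the twins₁* c-commands the anaphor but is outside its binding domain → cannot satisfy Principle A.
*the negotiators₂* c-commands the anaphor but is outside its binding domain → cannot satisfy Principle A.
*the pilots₃* c-commands the anaphor but is outside its binding domain → cannot satisfy Principle A.
*the engineers₄* c-commands the anaphor within its binding domain → licit binder.
*the witnesses₅* does not c-command the anaphor → cannot bind it.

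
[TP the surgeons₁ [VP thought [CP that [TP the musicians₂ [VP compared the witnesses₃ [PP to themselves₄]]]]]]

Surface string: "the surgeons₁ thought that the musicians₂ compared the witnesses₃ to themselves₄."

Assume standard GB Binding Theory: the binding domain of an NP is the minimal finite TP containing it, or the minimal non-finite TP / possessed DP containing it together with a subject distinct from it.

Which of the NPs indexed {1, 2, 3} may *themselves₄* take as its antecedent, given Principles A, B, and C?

{2, 3}

*themselves* is an anaphor, so Principle A applies: it must be bound in its binding domain.
Binding domain of *themselves₄*: the embedded TP, whose subject is the musicians₂.
*the surgeons₁* c-commands the anaphor but is outside its binding domain → cannot satisfy Principle A.
*the musicians₂* c-commands the anaphor within its binding domain → licit binder.
*the witnesses₃* c-commands the anaphor within its binding domain → licit binder.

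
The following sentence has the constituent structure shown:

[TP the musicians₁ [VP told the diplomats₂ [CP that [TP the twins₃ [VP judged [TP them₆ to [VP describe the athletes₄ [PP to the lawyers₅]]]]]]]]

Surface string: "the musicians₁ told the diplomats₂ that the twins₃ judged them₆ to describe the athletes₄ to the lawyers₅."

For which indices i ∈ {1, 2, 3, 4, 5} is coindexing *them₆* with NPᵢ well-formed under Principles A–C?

*them* is a pronoun, so Principle B applies: it must be free in its binding domain.
Binding domain of *them₆*: the embedded TP, whose subject is the twins₃.
*the musicians₁* c-commands the pronoun but from outside its binding domain, and is not c-commanded by it → coindexation permitted.
*the diplomats₂* c-commands the pronoun but from outside its binding domain, and is not c-commanded by it → coindexation permitted.
*the twins₃* c-commands the pronoun within its binding domain → coindexation would violate Principle B.
*the athletes₄*: the pronoun c-commands this R-expression → coindexation would violate Principle C on *the athletes₄*.
*the lawyers₅*: the pronoun c-commands this R-expression → coindexation would violate Principle C on *the lawyers₅*.

{1, 2}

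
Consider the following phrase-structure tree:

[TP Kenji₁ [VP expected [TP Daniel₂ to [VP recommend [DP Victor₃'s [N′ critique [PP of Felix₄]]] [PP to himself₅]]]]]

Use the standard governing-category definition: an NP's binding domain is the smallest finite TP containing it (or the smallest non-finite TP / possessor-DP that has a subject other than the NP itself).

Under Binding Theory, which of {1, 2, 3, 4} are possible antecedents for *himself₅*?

*himself* is an anaphor, so Principle A applies: it must be bound in its binding domain.
Binding domain of *himself₅*: the embedded TP, whose subject is Daniel₂.
*Kenji₁* c-commands the anaphor but is outside its binding domain → cannot satisfy Principle A.
*Daniel₂* c-commands the anaphor within its binding domain → licit binder.
*Victor₃* does not c-command the anaphor → cannot bind it.
*Felix₄* does not c-command the anaphor → cannot bind it.

{2}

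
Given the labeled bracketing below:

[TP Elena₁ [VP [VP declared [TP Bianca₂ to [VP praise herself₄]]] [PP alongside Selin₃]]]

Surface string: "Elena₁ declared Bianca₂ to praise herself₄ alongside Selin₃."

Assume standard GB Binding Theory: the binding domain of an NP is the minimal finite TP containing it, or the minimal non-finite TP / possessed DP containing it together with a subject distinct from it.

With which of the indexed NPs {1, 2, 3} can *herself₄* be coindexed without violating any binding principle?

*herself* is an anaphor, so Principle A applies: it must be bound in its binding domain.
Binding domain of *herself₄*: the embedded TP, whose subject is Bianca₂.
*Elena₁* c-commands the anaphor but is outside its binding domain → cannot satisfy Principle A.
*Bianca₂* c-commands the anaphor within its binding domain → licit binder.
*Selin₃* does not c-command the anaphor → cannot bind it.

{2}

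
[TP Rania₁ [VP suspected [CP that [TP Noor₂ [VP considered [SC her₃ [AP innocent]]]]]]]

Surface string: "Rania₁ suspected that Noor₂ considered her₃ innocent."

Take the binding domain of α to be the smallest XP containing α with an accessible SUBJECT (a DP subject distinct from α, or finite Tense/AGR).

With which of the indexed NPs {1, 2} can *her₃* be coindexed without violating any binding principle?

*her* is a pronoun, so Principle B applies: it must be free in its binding domain.
Binding domain of *her₃*: the embedded TP, whose subject is Noor₂.
*Rania₁* c-commands the pronoun but from outside its binding domain, and is not c-commanded by it → coindexation permitted.
*Noor₂* c-commands the pronoun within its binding domain → coindexation would violate Principle B.

{1}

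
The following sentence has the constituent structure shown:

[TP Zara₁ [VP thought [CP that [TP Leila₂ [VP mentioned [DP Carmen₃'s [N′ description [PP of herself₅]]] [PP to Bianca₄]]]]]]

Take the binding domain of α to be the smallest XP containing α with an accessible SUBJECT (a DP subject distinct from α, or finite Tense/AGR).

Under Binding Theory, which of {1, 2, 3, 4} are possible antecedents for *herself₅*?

{3}

*herself* is an anaphor, so Principle A applies: it must be bound in its binding domain.
Binding domain of *herself₅*: the possessed DP, whose subject is Carmen₃.
*Zara₁* c-commands the anaphor but is outside its binding domain → cannot satisfy Principle A.
*Leila₂* c-commands the anaphor but is outside its binding domain → cannot satisfy Principle A.
*Carmen₃* c-commands the anaphor within its binding domain → licit binder.
*Bianca₄* does not c-command the anaphor → cannot bind it.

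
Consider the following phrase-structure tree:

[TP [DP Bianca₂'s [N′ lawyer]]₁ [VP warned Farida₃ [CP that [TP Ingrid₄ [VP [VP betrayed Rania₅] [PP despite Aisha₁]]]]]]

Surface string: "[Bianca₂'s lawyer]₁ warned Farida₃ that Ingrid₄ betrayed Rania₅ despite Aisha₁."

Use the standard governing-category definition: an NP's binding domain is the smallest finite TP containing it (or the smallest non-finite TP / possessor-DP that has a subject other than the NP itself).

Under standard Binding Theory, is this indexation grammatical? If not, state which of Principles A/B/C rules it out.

Principle C

The two coindexed NPs are *[Bianca₂'s lawyer]₁* and *Aisha₁*.
*Aisha₁* is an R-expression. Principle C requires it to be free everywhere.
*[Bianca₂'s lawyer]₁* c-commands it and carries the same index.
The R-expression is bound → Principle C violation.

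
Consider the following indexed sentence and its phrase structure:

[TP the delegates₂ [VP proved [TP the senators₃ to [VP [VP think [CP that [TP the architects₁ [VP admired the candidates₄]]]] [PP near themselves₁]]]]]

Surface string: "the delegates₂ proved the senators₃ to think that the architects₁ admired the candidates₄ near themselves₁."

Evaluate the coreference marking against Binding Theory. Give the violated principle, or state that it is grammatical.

Principle A

The two coindexed NPs are *the architects₁* and *themselves₁*.
*themselves₁* is an anaphor. Principle A requires it to be bound within its binding domain — the embedded TP, whose subject is the senators₃.
Within that domain it is c-commanded by *the senators₃*, which does not share its index.
*the architects₁* does not c-command the anaphor at all.
The anaphor is unbound in its domain → Principle A violation.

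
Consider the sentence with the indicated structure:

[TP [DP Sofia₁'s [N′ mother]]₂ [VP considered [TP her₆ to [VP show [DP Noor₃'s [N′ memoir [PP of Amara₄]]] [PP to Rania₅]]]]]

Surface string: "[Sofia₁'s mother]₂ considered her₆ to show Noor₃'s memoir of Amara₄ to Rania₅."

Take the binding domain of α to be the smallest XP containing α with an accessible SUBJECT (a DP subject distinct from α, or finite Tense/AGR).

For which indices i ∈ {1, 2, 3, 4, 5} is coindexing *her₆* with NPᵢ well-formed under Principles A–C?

{1}

*her* is a pronoun, so Principle B applies: it must be free in its binding domain.
Binding domain of *her₆*: the matrix TP, whose subject is [Sofia₁'s mother]₂.
*Sofia₁* and the pronoun do not c-command one another → neither Principle B nor Principle C is at stake; coindexation permitted.
*[Sofia₁'s mother]₂* c-commands the pronoun within its binding domain → coindexation would violate Principle B.
*Noor₃*: the pronoun c-commands this R-expression → coindexation would violate Principle C on *Noor₃*.
*Amara₄*: the pronoun c-commands this R-expression → coindexation would violate Principle C on *Amara₄*.
*Rania₅*: the pronoun c-commands this R-expression → coindexation would violate Principle C on *Rania₅*.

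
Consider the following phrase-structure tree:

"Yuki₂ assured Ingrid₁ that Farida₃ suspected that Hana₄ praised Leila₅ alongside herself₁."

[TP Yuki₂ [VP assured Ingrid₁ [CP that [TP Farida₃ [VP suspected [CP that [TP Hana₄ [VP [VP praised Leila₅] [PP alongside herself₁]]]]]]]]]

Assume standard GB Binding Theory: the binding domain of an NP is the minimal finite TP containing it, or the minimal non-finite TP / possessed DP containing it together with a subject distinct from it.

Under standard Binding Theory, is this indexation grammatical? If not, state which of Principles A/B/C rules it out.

Principle A

The two coindexed NPs are *Ingrid₁* and *herself₁*.
*herself₁* is an anaphor. Principle A requires it to be bound within its binding domain — the embedded TP, whose subject is Hana₄.
Within that domain it is c-commanded by *Hana₄*, which does not share its index.
*Ingrid₁* does c-command the anaphor, but from outside its binding domain.
The anaphor is unbound in its domain → Principle A violation.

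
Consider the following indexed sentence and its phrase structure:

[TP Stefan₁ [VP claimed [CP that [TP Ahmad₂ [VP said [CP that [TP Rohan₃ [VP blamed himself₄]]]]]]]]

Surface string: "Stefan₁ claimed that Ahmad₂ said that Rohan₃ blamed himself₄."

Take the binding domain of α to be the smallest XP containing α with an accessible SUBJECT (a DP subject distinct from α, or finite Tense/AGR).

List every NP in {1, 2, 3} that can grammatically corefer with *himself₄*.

{3}

*himself* is an anaphor, so Principle A applies: it must be bound in its binding domain.
Binding domain of *himself₄*: the embedded TP, whose subject is Rohan₃.
*Stefan₁* c-commands the anaphor but is outside its binding domain → cannot satisfy Principle A.
*Ahmad₂* c-commands the anaphor but is outside its binding domain → cannot satisfy Principle A.
*Rohan₃* c-commands the anaphor within its binding domain → licit binder.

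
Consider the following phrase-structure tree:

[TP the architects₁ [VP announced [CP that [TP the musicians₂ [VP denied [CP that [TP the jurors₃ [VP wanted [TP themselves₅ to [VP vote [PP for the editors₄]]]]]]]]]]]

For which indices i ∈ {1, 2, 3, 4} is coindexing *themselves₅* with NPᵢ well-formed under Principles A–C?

{3}

*themselves* is an anaphor, so Principle A applies: it must be bound in its binding domain.
Binding domain of *themselves₅*: the embedded TP, whose subject is the jurors₃.
*the architects₁* c-commands the anaphor but is outside its binding domain → cannot satisfy Principle A.
*the musicians₂* c-commands the anaphor but is outside its binding domain → cannot satisfy Principle A.
*the jurors₃* c-commands the anaphor within its binding domain → licit binder.
*the editors₄* does not c-command the anaphor → cannot bind it.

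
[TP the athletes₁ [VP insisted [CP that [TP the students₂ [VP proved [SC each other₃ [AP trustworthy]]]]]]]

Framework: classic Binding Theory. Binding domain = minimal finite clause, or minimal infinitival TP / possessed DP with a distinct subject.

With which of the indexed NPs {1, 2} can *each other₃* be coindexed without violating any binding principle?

*each other* is an anaphor, so Principle A applies: it must be bound in its binding domain.
Binding domain of *each other₃*: the embedded TP, whose subject is the students₂.
*the athletes₁* c-commands the anaphor but is outside its binding domain → cannot satisfy Principle A.
*the students₂* c-commands the anaphor within its binding domain → licit binder.

{2}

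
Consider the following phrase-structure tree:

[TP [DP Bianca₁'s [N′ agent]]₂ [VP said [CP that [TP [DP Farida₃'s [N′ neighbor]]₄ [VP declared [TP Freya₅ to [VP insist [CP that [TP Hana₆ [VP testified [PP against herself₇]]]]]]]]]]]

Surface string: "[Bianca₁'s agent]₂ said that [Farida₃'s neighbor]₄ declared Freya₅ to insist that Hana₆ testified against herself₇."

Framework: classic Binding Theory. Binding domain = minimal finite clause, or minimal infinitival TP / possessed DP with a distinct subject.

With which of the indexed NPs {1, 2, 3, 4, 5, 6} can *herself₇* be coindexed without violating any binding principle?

{6}

*herself* is an anaphor, so Principle A applies: it must be bound in its binding domain.
Binding domain of *herself₇*: the embedded TP, whose subject is Hana₆.
*Bianca₁* does not c-command the anaphor → cannot bind it.
*[Bianca₁'s agent]₂* c-commands the anaphor but is outside its binding domain → cannot satisfy Principle A.
*Farida₃* does not c-command the anaphor → cannot bind it.
*[Farida₃'s neighbor]₄* c-commands the anaphor but is outside its binding domain → cannot satisfy Principle A.
*Freya₅* c-commands the anaphor but is outside its binding domain → cannot satisfy Principle A.
*Hana₆* c-commands the anaphor within its binding domain → licit binder.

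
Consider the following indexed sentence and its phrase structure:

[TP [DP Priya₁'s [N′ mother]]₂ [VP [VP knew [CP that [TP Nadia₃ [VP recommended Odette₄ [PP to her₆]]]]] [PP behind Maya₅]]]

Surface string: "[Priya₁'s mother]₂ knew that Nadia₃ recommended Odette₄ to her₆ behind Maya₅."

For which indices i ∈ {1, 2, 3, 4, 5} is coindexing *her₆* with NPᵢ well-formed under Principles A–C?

{1, 2, 5}

*her* is a pronoun, so Principle B applies: it must be free in its binding domain.
Binding domain of *her₆*: the embedded TP, whose subject is Nadia₃.
*Priya₁* and the pronoun do not c-command one another → neither Principle B nor Principle C is at stake; coindexation permitted.
*[Priya₁'s mother]₂* c-commands the pronoun but from outside its binding domain, and is not c-commanded by it → coindexation permitted.
*Nadia₃* c-commands the pronoun within its binding domain → coindexation would violate Principle B.
*Odette₄* c-commands the pronoun within its binding domain → coindexation would violate Principle B.
*Maya₅* and the pronoun do not c-command one another → neither Principle B nor Principle C is at stake; coindexation permitted.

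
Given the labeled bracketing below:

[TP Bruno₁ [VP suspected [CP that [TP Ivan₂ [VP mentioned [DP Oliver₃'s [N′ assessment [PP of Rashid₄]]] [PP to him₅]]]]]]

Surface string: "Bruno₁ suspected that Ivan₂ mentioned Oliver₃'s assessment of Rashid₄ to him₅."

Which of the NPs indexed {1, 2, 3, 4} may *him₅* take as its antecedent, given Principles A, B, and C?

*him* is a pronoun, so Principle B applies: it must be free in its binding domain.
Binding domain of *him₅*: the embedded TP, whose subject is Ivan₂.
*Bruno₁* c-commands the pronoun but from outside its binding domain, and is not c-commanded by it → coindexation permitted.
*Ivan₂* c-commands the pronoun within its binding domain → coindexation would violate Principle B.
*Oliver₃* and the pronoun do not c-command one another → neither Principle B nor Principle C is at stake; coindexation permitted.
*Rashid₄* and the pronoun do not c-command one another → neither Principle B nor Principle C is at stake; coindexation permitted.

{1, 3, 4}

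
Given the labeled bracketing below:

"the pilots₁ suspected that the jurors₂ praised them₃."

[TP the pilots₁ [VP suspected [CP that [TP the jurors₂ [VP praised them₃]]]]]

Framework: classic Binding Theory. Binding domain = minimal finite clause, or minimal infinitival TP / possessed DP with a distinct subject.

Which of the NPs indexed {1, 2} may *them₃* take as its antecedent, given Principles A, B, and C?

*them* is a pronoun, so Principle B applies: it must be free in its binding domain.
Binding domain of *them₃*: the embedded TP, whose subject is the jurors₂.
*the pilots₁* c-commands the pronoun but from outside its binding domain, and is not c-commanded by it → coindexation permitted.
*the jurors₂* c-commands the pronoun within its binding domain → coindexation would violate Principle B.

{1}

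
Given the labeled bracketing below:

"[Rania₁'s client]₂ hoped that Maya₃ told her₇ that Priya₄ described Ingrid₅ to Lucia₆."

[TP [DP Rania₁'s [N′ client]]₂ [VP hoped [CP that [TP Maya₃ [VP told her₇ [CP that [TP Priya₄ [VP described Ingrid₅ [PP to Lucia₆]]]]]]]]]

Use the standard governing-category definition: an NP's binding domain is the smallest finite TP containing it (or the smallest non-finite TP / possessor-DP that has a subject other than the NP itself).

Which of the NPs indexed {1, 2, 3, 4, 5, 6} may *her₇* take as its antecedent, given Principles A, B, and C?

*her* is a pronoun, so Principle B applies: it must be free in its binding domain.
Binding domain of *her₇*: the embedded TP, whose subject is Maya₃.
*Rania₁* and the pronoun do not c-command one another → neither Principle B nor Principle C is at stake; coindexation permitted.
*[Rania₁'s client]₂* c-commands the pronoun but from outside its binding domain, and is not c-commanded by it → coindexation permitted.
*Maya₃* c-commands the pronoun within its binding domain → coindexation would violate Principle B.
*Priya₄*: the pronoun c-commands this R-expression → coindexation would violate Principle C on *Priya₄*.
*Ingrid₅*: the pronoun c-commands this R-expression → coindexation would violate Principle C on *Ingrid₅*.
*Lucia₆*: the pronoun c-commands this R-expression → coindexation would violate Principle C on *Lucia₆*.

{1, 2}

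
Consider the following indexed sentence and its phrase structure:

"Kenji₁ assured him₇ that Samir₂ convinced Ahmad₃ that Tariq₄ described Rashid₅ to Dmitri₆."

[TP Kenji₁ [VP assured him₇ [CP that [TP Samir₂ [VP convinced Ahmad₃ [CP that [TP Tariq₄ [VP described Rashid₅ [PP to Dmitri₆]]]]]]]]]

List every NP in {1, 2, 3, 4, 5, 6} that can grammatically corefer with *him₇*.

*him* is a pronoun, so Principle B applies: it must be free in its binding domain.
Binding domain of *him₇*: the matrix TP, whose subject is Kenji₁.
*Kenji₁* c-commands the pronoun within its binding domain → coindexation would violate Principle B.
*Samir₂*: the pronoun c-commands this R-expression → coindexation would violate Principle C on *Samir₂*.
*Ahmad₃*: the pronoun c-commands this R-expression → coindexation would violate Principle C on *Ahmad₃*.
*Tariq₄*: the pronoun c-commands this R-expression → coindexation would violate Principle C on *Tariq₄*.
*Rashid₅*: the pronoun c-commands this R-expression → coindexation would violate Principle C on *Rashid₅*.
*Dmitri₆*: the pronoun c-commands this R-expression → coindexation would violate Principle C on *Dmitri₆*.

none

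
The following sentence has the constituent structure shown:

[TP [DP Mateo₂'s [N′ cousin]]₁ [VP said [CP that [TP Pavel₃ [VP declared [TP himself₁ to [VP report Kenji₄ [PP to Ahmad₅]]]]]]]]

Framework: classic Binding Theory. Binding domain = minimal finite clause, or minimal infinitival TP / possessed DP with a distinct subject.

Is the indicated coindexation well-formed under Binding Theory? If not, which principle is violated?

The two coindexed NPs are *[Mateo₂'s cousin]₁* and *himself₁*.
*himself₁* is an anaphor. Principle A requires it to be bound within its binding domain — the embedded TP, whose subject is Pavel₃.
Within that domain it is c-commanded by *Pavel₃*, which does not share its index.
*[Mateo₂'s cousin]₁* does c-command the anaphor, but from outside its binding domain.
The anaphor is unbound in its domain → Principle A violation.

Principle A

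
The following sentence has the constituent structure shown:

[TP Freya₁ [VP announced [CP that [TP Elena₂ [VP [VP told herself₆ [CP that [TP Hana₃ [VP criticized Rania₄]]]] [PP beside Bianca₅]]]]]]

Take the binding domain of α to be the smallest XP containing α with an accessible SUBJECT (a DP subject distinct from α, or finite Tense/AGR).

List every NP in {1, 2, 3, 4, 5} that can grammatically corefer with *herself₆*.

*herself* is an anaphor, so Principle A applies: it must be bound in its binding domain.
Binding domain of *herself₆*: the embedded TP, whose subject is Elena₂.
*Freya₁* c-commands the anaphor but is outside its binding domain → cannot satisfy Principle A.
*Elena₂* c-commands the anaphor within its binding domain → licit binder.
*Hana₃* does not c-command the anaphor → cannot bind it.
*Rania₄* does not c-command the anaphor → cannot bind it.
*Bianca₅* does not c-command the anaphor → cannot bind it.

{2}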